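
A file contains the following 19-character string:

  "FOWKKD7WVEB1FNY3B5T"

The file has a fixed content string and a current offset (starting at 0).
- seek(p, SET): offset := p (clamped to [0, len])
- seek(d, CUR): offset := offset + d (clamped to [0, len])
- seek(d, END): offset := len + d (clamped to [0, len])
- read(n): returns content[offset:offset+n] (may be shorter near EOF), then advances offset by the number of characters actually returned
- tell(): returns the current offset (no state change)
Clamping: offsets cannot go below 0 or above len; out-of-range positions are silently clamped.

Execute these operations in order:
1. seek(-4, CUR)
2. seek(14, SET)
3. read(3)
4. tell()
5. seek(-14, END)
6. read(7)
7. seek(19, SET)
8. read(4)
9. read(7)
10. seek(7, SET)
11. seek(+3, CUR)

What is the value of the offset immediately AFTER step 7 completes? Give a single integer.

After 1 (seek(-4, CUR)): offset=0
After 2 (seek(14, SET)): offset=14
After 3 (read(3)): returned 'Y3B', offset=17
After 4 (tell()): offset=17
After 5 (seek(-14, END)): offset=5
After 6 (read(7)): returned 'D7WVEB1', offset=12
After 7 (seek(19, SET)): offset=19

Answer: 19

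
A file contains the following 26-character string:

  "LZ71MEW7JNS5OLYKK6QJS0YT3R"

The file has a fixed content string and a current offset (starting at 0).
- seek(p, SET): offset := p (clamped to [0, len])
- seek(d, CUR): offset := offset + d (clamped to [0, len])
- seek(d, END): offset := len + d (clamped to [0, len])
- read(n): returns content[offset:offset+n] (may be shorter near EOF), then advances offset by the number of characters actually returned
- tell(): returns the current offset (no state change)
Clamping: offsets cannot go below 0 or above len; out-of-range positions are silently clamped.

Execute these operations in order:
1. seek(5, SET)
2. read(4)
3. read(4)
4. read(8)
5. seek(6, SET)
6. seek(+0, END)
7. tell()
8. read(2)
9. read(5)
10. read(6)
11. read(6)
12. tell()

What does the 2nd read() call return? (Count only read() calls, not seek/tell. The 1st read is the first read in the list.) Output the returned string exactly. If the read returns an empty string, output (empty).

After 1 (seek(5, SET)): offset=5
After 2 (read(4)): returned 'EW7J', offset=9
After 3 (read(4)): returned 'NS5O', offset=13
After 4 (read(8)): returned 'LYKK6QJS', offset=21
After 5 (seek(6, SET)): offset=6
After 6 (seek(+0, END)): offset=26
After 7 (tell()): offset=26
After 8 (read(2)): returned '', offset=26
After 9 (read(5)): returned '', offset=26
After 10 (read(6)): returned '', offset=26
After 11 (read(6)): returned '', offset=26
After 12 (tell()): offset=26

Answer: NS5O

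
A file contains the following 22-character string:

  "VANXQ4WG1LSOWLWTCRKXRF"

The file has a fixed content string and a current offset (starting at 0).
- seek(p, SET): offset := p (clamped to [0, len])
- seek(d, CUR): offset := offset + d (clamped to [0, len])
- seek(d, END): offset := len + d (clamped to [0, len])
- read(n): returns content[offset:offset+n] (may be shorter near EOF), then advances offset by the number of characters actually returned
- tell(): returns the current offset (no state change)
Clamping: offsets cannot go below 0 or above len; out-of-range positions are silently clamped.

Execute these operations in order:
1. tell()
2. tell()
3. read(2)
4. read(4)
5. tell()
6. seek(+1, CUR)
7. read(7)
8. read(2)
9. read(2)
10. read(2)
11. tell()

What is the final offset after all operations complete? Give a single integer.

After 1 (tell()): offset=0
After 2 (tell()): offset=0
After 3 (read(2)): returned 'VA', offset=2
After 4 (read(4)): returned 'NXQ4', offset=6
After 5 (tell()): offset=6
After 6 (seek(+1, CUR)): offset=7
After 7 (read(7)): returned 'G1LSOWL', offset=14
After 8 (read(2)): returned 'WT', offset=16
After 9 (read(2)): returned 'CR', offset=18
After 10 (read(2)): returned 'KX', offset=20
After 11 (tell()): offset=20

Answer: 20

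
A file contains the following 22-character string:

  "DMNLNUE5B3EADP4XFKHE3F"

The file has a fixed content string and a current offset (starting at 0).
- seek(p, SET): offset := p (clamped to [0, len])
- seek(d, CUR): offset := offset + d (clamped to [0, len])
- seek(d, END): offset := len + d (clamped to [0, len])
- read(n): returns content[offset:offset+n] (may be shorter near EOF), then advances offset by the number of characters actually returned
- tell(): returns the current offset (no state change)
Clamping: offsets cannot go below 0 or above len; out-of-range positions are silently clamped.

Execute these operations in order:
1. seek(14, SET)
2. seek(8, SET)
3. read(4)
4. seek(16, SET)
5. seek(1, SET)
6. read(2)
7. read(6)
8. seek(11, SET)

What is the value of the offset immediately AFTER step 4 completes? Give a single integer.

After 1 (seek(14, SET)): offset=14
After 2 (seek(8, SET)): offset=8
After 3 (read(4)): returned 'B3EA', offset=12
After 4 (seek(16, SET)): offset=16

Answer: 16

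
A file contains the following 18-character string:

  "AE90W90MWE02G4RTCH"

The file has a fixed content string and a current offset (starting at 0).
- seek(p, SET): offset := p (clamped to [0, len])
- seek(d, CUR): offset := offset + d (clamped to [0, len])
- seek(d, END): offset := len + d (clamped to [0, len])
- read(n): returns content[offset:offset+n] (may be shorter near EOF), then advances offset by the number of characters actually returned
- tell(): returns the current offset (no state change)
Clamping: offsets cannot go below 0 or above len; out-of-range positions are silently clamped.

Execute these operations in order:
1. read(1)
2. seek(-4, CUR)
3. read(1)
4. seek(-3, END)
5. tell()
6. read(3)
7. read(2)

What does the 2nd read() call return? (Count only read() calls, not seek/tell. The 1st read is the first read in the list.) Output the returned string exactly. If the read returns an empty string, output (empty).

Answer: A

Derivation:
After 1 (read(1)): returned 'A', offset=1
After 2 (seek(-4, CUR)): offset=0
After 3 (read(1)): returned 'A', offset=1
After 4 (seek(-3, END)): offset=15
After 5 (tell()): offset=15
After 6 (read(3)): returned 'TCH', offset=18
After 7 (read(2)): returned '', offset=18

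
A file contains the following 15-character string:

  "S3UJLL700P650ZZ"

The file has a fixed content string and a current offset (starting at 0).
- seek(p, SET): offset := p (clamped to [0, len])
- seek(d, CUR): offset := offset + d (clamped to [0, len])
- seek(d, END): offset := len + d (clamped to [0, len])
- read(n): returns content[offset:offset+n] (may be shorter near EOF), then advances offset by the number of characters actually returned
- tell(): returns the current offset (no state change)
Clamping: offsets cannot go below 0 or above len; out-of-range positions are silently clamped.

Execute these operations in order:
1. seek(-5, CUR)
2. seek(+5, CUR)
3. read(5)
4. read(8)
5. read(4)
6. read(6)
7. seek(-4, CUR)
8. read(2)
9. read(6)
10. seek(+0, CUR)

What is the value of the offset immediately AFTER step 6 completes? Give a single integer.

Answer: 15

Derivation:
After 1 (seek(-5, CUR)): offset=0
After 2 (seek(+5, CUR)): offset=5
After 3 (read(5)): returned 'L700P', offset=10
After 4 (read(8)): returned '650ZZ', offset=15
After 5 (read(4)): returned '', offset=15
After 6 (read(6)): returned '', offset=15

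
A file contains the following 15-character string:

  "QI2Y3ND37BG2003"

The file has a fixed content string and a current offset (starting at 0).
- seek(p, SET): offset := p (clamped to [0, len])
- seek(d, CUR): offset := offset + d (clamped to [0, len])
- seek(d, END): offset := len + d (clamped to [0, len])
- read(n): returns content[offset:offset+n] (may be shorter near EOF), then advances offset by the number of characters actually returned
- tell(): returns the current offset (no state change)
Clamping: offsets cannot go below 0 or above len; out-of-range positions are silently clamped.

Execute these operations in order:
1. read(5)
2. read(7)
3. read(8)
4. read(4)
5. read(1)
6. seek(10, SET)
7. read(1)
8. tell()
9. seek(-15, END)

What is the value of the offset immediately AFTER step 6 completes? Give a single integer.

After 1 (read(5)): returned 'QI2Y3', offset=5
After 2 (read(7)): returned 'ND37BG2', offset=12
After 3 (read(8)): returned '003', offset=15
After 4 (read(4)): returned '', offset=15
After 5 (read(1)): returned '', offset=15
After 6 (seek(10, SET)): offset=10

Answer: 10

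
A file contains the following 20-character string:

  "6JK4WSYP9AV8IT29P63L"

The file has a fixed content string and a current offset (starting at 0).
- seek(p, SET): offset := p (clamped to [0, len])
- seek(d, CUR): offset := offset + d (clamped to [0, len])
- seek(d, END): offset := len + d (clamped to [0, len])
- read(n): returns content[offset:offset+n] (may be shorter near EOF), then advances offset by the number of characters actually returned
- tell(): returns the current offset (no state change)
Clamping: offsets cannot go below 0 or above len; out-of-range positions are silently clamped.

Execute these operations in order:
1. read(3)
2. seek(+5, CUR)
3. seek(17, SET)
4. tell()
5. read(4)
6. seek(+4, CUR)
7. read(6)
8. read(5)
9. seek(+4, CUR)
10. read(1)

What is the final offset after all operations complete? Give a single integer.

Answer: 20

Derivation:
After 1 (read(3)): returned '6JK', offset=3
After 2 (seek(+5, CUR)): offset=8
After 3 (seek(17, SET)): offset=17
After 4 (tell()): offset=17
After 5 (read(4)): returned '63L', offset=20
After 6 (seek(+4, CUR)): offset=20
After 7 (read(6)): returned '', offset=20
After 8 (read(5)): returned '', offset=20
After 9 (seek(+4, CUR)): offset=20
After 10 (read(1)): returned '', offset=20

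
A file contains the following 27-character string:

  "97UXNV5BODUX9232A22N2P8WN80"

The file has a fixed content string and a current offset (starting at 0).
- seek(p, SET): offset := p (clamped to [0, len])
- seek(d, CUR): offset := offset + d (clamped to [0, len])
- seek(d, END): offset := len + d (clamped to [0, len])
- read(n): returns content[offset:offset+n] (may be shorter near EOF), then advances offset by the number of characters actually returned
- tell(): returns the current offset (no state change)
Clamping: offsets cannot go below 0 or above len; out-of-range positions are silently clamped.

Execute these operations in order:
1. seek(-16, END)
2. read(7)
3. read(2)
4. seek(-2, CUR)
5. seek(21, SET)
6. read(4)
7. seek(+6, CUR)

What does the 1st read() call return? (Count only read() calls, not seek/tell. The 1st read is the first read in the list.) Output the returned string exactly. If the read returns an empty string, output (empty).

After 1 (seek(-16, END)): offset=11
After 2 (read(7)): returned 'X9232A2', offset=18
After 3 (read(2)): returned '2N', offset=20
After 4 (seek(-2, CUR)): offset=18
After 5 (seek(21, SET)): offset=21
After 6 (read(4)): returned 'P8WN', offset=25
After 7 (seek(+6, CUR)): offset=27

Answer: X9232A2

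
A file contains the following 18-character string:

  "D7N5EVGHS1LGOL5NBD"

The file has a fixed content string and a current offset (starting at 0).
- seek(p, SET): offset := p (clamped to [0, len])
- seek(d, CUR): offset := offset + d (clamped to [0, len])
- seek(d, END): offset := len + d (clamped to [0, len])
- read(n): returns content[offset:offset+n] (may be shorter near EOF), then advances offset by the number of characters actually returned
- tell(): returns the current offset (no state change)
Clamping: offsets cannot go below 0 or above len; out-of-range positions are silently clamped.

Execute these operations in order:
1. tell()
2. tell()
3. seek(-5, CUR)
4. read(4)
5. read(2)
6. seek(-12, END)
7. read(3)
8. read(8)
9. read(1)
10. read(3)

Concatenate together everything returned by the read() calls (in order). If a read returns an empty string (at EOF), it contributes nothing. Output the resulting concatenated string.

Answer: D7N5EVGHS1LGOL5NBD

Derivation:
After 1 (tell()): offset=0
After 2 (tell()): offset=0
After 3 (seek(-5, CUR)): offset=0
After 4 (read(4)): returned 'D7N5', offset=4
After 5 (read(2)): returned 'EV', offset=6
After 6 (seek(-12, END)): offset=6
After 7 (read(3)): returned 'GHS', offset=9
After 8 (read(8)): returned '1LGOL5NB', offset=17
After 9 (read(1)): returned 'D', offset=18
After 10 (read(3)): returned '', offset=18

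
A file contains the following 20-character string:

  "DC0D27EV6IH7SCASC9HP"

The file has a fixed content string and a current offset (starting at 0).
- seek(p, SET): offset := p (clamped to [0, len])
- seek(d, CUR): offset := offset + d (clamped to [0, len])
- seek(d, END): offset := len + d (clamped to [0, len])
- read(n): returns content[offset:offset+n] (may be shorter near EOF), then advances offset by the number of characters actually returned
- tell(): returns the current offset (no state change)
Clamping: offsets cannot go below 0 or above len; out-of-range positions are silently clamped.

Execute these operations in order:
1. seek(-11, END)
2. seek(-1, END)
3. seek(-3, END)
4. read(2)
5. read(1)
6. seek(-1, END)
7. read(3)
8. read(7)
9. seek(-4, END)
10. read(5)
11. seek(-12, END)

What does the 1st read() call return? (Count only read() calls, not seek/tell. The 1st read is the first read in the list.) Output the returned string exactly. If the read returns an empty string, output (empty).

After 1 (seek(-11, END)): offset=9
After 2 (seek(-1, END)): offset=19
After 3 (seek(-3, END)): offset=17
After 4 (read(2)): returned '9H', offset=19
After 5 (read(1)): returned 'P', offset=20
After 6 (seek(-1, END)): offset=19
After 7 (read(3)): returned 'P', offset=20
After 8 (read(7)): returned '', offset=20
After 9 (seek(-4, END)): offset=16
After 10 (read(5)): returned 'C9HP', offset=20
After 11 (seek(-12, END)): offset=8

Answer: 9H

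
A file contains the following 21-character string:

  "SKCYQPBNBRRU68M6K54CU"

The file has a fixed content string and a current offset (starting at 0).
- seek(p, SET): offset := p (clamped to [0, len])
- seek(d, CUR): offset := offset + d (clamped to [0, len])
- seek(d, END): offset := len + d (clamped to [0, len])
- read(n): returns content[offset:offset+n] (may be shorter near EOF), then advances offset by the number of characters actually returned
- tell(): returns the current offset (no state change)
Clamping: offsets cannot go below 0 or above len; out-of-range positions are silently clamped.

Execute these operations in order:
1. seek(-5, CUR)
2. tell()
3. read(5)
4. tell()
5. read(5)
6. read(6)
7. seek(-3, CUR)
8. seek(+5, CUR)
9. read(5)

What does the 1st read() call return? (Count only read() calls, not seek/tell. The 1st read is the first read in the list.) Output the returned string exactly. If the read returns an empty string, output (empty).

Answer: SKCYQ

Derivation:
After 1 (seek(-5, CUR)): offset=0
After 2 (tell()): offset=0
After 3 (read(5)): returned 'SKCYQ', offset=5
After 4 (tell()): offset=5
After 5 (read(5)): returned 'PBNBR', offset=10
After 6 (read(6)): returned 'RU68M6', offset=16
After 7 (seek(-3, CUR)): offset=13
After 8 (seek(+5, CUR)): offset=18
After 9 (read(5)): returned '4CU', offset=21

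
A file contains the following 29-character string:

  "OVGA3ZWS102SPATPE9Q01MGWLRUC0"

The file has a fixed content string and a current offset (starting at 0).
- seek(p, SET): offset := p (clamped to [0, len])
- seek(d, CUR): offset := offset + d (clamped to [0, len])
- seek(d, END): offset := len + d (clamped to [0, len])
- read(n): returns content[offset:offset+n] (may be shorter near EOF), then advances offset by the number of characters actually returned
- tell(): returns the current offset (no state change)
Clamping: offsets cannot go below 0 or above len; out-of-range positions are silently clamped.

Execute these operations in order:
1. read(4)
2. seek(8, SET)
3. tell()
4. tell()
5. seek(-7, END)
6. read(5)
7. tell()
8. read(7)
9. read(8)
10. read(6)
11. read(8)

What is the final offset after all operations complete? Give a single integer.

After 1 (read(4)): returned 'OVGA', offset=4
After 2 (seek(8, SET)): offset=8
After 3 (tell()): offset=8
After 4 (tell()): offset=8
After 5 (seek(-7, END)): offset=22
After 6 (read(5)): returned 'GWLRU', offset=27
After 7 (tell()): offset=27
After 8 (read(7)): returned 'C0', offset=29
After 9 (read(8)): returned '', offset=29
After 10 (read(6)): returned '', offset=29
After 11 (read(8)): returned '', offset=29

Answer: 29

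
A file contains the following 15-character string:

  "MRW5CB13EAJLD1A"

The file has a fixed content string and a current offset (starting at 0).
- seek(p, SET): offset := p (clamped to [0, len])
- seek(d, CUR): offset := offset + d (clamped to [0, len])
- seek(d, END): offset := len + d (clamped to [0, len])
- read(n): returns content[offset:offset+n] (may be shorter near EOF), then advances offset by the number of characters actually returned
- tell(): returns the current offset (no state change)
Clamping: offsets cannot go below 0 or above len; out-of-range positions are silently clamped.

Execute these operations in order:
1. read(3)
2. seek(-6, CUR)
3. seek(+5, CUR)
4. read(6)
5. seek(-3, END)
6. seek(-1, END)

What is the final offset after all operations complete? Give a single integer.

After 1 (read(3)): returned 'MRW', offset=3
After 2 (seek(-6, CUR)): offset=0
After 3 (seek(+5, CUR)): offset=5
After 4 (read(6)): returned 'B13EAJ', offset=11
After 5 (seek(-3, END)): offset=12
After 6 (seek(-1, END)): offset=14

Answer: 14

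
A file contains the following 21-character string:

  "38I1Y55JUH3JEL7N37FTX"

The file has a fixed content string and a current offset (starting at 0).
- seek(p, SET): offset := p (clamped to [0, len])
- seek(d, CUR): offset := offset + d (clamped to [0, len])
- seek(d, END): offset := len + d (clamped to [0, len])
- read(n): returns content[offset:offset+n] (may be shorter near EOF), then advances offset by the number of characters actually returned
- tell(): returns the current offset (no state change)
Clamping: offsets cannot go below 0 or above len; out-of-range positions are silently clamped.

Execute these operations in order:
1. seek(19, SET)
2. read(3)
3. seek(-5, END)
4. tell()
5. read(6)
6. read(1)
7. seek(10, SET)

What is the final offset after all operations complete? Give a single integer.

After 1 (seek(19, SET)): offset=19
After 2 (read(3)): returned 'TX', offset=21
After 3 (seek(-5, END)): offset=16
After 4 (tell()): offset=16
After 5 (read(6)): returned '37FTX', offset=21
After 6 (read(1)): returned '', offset=21
After 7 (seek(10, SET)): offset=10

Answer: 10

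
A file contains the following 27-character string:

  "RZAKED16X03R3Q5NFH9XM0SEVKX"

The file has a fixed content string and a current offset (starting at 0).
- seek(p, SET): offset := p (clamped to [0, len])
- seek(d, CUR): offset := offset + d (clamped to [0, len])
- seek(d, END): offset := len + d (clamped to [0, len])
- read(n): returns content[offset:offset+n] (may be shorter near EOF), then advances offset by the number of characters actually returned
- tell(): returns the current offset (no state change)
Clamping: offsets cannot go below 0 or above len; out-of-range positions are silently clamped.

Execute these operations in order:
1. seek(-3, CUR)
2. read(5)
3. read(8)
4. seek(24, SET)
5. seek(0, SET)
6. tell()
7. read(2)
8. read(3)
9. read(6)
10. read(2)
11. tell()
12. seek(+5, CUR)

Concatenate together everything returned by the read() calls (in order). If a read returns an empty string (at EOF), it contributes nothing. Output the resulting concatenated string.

Answer: RZAKED16X03R3RZAKED16X03R3

Derivation:
After 1 (seek(-3, CUR)): offset=0
After 2 (read(5)): returned 'RZAKE', offset=5
After 3 (read(8)): returned 'D16X03R3', offset=13
After 4 (seek(24, SET)): offset=24
After 5 (seek(0, SET)): offset=0
After 6 (tell()): offset=0
After 7 (read(2)): returned 'RZ', offset=2
After 8 (read(3)): returned 'AKE', offset=5
After 9 (read(6)): returned 'D16X03', offset=11
After 10 (read(2)): returned 'R3', offset=13
After 11 (tell()): offset=13
After 12 (seek(+5, CUR)): offset=18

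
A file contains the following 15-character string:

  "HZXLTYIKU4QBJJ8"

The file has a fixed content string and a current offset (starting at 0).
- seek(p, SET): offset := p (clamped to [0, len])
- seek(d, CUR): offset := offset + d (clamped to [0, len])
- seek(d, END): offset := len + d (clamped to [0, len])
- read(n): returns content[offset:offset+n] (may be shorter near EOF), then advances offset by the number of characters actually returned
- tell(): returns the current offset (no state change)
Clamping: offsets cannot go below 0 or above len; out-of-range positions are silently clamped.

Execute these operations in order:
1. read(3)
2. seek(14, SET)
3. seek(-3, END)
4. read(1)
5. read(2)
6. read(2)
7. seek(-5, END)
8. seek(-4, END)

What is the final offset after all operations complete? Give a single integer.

Answer: 11

Derivation:
After 1 (read(3)): returned 'HZX', offset=3
After 2 (seek(14, SET)): offset=14
After 3 (seek(-3, END)): offset=12
After 4 (read(1)): returned 'J', offset=13
After 5 (read(2)): returned 'J8', offset=15
After 6 (read(2)): returned '', offset=15
After 7 (seek(-5, END)): offset=10
After 8 (seek(-4, END)): offset=11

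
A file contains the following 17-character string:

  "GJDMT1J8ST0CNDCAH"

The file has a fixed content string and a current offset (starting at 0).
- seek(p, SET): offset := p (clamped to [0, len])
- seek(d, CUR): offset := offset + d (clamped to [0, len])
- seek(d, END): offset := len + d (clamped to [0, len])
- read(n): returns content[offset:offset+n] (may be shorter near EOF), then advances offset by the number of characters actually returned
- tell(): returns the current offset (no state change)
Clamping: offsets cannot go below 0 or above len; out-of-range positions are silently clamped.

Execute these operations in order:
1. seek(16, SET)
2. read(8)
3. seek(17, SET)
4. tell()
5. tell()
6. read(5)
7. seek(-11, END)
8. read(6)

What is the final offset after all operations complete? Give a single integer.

After 1 (seek(16, SET)): offset=16
After 2 (read(8)): returned 'H', offset=17
After 3 (seek(17, SET)): offset=17
After 4 (tell()): offset=17
After 5 (tell()): offset=17
After 6 (read(5)): returned '', offset=17
After 7 (seek(-11, END)): offset=6
After 8 (read(6)): returned 'J8ST0C', offset=12

Answer: 12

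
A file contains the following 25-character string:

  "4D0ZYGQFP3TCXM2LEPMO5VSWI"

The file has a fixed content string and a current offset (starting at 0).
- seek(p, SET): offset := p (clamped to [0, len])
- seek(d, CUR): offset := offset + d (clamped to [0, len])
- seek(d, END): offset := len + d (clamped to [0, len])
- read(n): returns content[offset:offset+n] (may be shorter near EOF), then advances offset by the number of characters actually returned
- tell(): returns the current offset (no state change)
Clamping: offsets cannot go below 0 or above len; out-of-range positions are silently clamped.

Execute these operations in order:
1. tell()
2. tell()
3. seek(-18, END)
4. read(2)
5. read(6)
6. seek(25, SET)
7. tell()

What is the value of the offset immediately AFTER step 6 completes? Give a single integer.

Answer: 25

Derivation:
After 1 (tell()): offset=0
After 2 (tell()): offset=0
After 3 (seek(-18, END)): offset=7
After 4 (read(2)): returned 'FP', offset=9
After 5 (read(6)): returned '3TCXM2', offset=15
After 6 (seek(25, SET)): offset=25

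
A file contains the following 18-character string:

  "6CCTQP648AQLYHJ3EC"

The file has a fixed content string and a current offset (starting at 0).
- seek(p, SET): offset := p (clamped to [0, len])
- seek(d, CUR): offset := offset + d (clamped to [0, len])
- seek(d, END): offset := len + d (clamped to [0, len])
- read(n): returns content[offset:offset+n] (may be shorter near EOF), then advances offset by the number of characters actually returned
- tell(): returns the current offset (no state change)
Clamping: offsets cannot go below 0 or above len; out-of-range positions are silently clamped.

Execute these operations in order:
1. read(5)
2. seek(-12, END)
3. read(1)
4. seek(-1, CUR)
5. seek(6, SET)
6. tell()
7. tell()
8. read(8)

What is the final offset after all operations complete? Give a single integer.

After 1 (read(5)): returned '6CCTQ', offset=5
After 2 (seek(-12, END)): offset=6
After 3 (read(1)): returned '6', offset=7
After 4 (seek(-1, CUR)): offset=6
After 5 (seek(6, SET)): offset=6
After 6 (tell()): offset=6
After 7 (tell()): offset=6
After 8 (read(8)): returned '648AQLYH', offset=14

Answer: 14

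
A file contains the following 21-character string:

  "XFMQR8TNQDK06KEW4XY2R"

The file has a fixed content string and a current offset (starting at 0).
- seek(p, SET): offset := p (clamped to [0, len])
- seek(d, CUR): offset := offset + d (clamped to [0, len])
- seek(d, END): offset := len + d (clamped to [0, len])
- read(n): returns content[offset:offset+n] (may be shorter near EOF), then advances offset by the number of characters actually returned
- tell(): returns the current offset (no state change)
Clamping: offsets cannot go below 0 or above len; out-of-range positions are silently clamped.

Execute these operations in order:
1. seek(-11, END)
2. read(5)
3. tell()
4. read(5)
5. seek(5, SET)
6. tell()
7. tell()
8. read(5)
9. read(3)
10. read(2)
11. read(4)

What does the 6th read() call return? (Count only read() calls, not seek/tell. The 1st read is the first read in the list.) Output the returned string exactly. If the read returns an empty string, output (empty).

Answer: W4XY

Derivation:
After 1 (seek(-11, END)): offset=10
After 2 (read(5)): returned 'K06KE', offset=15
After 3 (tell()): offset=15
After 4 (read(5)): returned 'W4XY2', offset=20
After 5 (seek(5, SET)): offset=5
After 6 (tell()): offset=5
After 7 (tell()): offset=5
After 8 (read(5)): returned '8TNQD', offset=10
After 9 (read(3)): returned 'K06', offset=13
After 10 (read(2)): returned 'KE', offset=15
After 11 (read(4)): returned 'W4XY', offset=19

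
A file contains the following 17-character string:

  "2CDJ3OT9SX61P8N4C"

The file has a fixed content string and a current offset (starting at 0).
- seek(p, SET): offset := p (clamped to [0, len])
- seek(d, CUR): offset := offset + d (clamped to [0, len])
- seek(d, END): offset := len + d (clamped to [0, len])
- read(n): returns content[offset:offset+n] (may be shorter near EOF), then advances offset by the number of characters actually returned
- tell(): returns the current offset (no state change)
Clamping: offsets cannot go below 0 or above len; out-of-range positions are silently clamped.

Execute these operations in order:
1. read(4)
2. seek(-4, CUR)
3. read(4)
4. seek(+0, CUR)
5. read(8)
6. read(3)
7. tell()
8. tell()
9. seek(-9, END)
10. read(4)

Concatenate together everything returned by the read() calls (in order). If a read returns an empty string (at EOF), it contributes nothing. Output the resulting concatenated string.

Answer: 2CDJ2CDJ3OT9SX61P8NSX61

Derivation:
After 1 (read(4)): returned '2CDJ', offset=4
After 2 (seek(-4, CUR)): offset=0
After 3 (read(4)): returned '2CDJ', offset=4
After 4 (seek(+0, CUR)): offset=4
After 5 (read(8)): returned '3OT9SX61', offset=12
After 6 (read(3)): returned 'P8N', offset=15
After 7 (tell()): offset=15
After 8 (tell()): offset=15
After 9 (seek(-9, END)): offset=8
After 10 (read(4)): returned 'SX61', offset=12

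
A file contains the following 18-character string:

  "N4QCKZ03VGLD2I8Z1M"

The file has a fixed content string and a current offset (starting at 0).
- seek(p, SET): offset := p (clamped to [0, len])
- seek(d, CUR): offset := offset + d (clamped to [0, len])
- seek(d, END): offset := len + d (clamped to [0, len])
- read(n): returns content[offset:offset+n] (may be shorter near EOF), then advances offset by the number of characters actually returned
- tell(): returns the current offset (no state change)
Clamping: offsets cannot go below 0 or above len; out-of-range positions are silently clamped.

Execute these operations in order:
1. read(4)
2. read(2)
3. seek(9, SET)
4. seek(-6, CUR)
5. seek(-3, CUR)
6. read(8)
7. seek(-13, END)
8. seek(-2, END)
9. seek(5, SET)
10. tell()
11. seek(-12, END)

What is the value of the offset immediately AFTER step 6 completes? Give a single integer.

Answer: 8

Derivation:
After 1 (read(4)): returned 'N4QC', offset=4
After 2 (read(2)): returned 'KZ', offset=6
After 3 (seek(9, SET)): offset=9
After 4 (seek(-6, CUR)): offset=3
After 5 (seek(-3, CUR)): offset=0
After 6 (read(8)): returned 'N4QCKZ03', offset=8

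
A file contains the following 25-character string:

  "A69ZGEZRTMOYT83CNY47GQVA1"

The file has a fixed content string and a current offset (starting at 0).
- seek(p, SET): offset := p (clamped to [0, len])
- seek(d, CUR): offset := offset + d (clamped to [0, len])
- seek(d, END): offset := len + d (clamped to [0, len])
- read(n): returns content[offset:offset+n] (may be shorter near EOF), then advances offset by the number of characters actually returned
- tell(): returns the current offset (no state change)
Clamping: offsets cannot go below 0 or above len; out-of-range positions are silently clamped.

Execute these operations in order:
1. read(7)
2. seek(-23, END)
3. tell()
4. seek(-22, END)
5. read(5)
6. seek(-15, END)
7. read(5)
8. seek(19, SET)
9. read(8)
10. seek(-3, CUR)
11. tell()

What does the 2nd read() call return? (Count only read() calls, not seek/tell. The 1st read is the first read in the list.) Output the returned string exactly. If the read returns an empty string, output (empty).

Answer: ZGEZR

Derivation:
After 1 (read(7)): returned 'A69ZGEZ', offset=7
After 2 (seek(-23, END)): offset=2
After 3 (tell()): offset=2
After 4 (seek(-22, END)): offset=3
After 5 (read(5)): returned 'ZGEZR', offset=8
After 6 (seek(-15, END)): offset=10
After 7 (read(5)): returned 'OYT83', offset=15
After 8 (seek(19, SET)): offset=19
After 9 (read(8)): returned '7GQVA1', offset=25
After 10 (seek(-3, CUR)): offset=22
After 11 (tell()): offset=22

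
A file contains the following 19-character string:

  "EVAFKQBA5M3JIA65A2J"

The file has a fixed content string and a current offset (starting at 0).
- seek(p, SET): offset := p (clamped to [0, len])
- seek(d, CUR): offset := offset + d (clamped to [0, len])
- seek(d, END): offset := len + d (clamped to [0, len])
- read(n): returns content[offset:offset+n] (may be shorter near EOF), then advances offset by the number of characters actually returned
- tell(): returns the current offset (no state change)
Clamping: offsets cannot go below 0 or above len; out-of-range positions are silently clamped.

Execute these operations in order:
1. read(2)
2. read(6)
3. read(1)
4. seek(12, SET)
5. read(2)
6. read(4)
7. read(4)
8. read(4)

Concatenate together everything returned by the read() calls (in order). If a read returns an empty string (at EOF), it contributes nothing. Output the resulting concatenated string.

After 1 (read(2)): returned 'EV', offset=2
After 2 (read(6)): returned 'AFKQBA', offset=8
After 3 (read(1)): returned '5', offset=9
After 4 (seek(12, SET)): offset=12
After 5 (read(2)): returned 'IA', offset=14
After 6 (read(4)): returned '65A2', offset=18
After 7 (read(4)): returned 'J', offset=19
After 8 (read(4)): returned '', offset=19

Answer: EVAFKQBA5IA65A2J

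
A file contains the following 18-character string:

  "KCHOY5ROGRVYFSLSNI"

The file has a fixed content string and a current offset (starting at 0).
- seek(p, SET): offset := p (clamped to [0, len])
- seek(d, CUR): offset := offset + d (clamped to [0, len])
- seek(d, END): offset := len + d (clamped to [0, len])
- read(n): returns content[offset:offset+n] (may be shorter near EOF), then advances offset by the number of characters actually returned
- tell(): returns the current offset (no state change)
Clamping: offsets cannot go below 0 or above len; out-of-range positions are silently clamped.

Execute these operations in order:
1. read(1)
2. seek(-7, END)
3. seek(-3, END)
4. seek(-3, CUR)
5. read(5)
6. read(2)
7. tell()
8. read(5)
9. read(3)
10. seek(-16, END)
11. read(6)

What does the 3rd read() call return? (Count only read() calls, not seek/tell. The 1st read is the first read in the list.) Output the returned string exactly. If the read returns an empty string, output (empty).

Answer: I

Derivation:
After 1 (read(1)): returned 'K', offset=1
After 2 (seek(-7, END)): offset=11
After 3 (seek(-3, END)): offset=15
After 4 (seek(-3, CUR)): offset=12
After 5 (read(5)): returned 'FSLSN', offset=17
After 6 (read(2)): returned 'I', offset=18
After 7 (tell()): offset=18
After 8 (read(5)): returned '', offset=18
After 9 (read(3)): returned '', offset=18
After 10 (seek(-16, END)): offset=2
After 11 (read(6)): returned 'HOY5RO', offset=8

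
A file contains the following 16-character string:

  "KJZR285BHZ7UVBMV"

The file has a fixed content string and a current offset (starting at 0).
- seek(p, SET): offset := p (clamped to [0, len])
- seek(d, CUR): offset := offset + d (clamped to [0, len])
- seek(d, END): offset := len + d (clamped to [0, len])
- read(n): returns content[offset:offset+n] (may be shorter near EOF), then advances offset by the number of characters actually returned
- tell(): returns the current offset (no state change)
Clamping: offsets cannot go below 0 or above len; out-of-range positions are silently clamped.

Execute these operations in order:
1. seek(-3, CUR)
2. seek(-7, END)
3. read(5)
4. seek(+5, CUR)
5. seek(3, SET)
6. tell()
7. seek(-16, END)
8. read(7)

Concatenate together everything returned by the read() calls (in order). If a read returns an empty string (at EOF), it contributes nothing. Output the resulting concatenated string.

Answer: Z7UVBKJZR285

Derivation:
After 1 (seek(-3, CUR)): offset=0
After 2 (seek(-7, END)): offset=9
After 3 (read(5)): returned 'Z7UVB', offset=14
After 4 (seek(+5, CUR)): offset=16
After 5 (seek(3, SET)): offset=3
After 6 (tell()): offset=3
After 7 (seek(-16, END)): offset=0
After 8 (read(7)): returned 'KJZR285', offset=7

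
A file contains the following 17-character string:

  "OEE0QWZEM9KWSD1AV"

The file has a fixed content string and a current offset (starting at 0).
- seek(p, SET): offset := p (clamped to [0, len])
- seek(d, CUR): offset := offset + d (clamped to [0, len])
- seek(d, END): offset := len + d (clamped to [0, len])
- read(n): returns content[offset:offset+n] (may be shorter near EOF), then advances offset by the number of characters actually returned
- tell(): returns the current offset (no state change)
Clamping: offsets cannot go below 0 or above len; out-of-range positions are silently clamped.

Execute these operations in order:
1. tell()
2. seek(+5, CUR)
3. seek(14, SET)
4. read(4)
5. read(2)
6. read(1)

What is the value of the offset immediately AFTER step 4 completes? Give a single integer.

After 1 (tell()): offset=0
After 2 (seek(+5, CUR)): offset=5
After 3 (seek(14, SET)): offset=14
After 4 (read(4)): returned '1AV', offset=17

Answer: 17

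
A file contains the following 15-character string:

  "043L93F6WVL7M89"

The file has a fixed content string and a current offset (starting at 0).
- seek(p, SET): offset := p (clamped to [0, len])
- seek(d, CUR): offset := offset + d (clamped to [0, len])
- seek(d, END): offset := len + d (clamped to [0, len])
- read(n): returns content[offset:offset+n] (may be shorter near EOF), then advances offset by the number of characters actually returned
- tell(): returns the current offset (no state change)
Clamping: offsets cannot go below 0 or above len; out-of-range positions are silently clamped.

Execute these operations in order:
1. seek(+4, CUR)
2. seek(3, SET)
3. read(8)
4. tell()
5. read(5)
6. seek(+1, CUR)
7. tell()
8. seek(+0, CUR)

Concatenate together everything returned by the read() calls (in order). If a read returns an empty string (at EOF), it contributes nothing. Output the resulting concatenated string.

After 1 (seek(+4, CUR)): offset=4
After 2 (seek(3, SET)): offset=3
After 3 (read(8)): returned 'L93F6WVL', offset=11
After 4 (tell()): offset=11
After 5 (read(5)): returned '7M89', offset=15
After 6 (seek(+1, CUR)): offset=15
After 7 (tell()): offset=15
After 8 (seek(+0, CUR)): offset=15

Answer: L93F6WVL7M89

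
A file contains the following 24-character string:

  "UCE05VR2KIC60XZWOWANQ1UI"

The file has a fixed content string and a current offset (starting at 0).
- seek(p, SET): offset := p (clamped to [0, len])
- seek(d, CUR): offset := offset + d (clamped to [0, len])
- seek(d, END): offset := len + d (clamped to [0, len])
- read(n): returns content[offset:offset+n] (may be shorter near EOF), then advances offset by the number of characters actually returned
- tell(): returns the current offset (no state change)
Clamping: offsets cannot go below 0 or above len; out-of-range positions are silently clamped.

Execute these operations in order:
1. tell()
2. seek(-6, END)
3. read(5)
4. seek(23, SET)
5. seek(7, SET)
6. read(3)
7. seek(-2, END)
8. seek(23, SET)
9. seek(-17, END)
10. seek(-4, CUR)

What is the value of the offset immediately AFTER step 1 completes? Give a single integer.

Answer: 0

Derivation:
After 1 (tell()): offset=0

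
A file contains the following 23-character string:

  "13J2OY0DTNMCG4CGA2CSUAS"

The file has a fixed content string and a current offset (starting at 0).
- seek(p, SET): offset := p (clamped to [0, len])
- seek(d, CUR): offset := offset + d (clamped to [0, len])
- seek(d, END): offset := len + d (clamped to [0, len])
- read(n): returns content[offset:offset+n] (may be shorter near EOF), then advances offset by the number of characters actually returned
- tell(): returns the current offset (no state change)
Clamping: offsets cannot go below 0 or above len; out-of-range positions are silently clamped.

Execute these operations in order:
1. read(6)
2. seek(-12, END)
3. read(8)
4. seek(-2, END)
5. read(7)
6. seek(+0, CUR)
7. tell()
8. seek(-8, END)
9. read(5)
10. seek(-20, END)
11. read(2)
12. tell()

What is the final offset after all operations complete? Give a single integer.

Answer: 5

Derivation:
After 1 (read(6)): returned '13J2OY', offset=6
After 2 (seek(-12, END)): offset=11
After 3 (read(8)): returned 'CG4CGA2C', offset=19
After 4 (seek(-2, END)): offset=21
After 5 (read(7)): returned 'AS', offset=23
After 6 (seek(+0, CUR)): offset=23
After 7 (tell()): offset=23
After 8 (seek(-8, END)): offset=15
After 9 (read(5)): returned 'GA2CS', offset=20
After 10 (seek(-20, END)): offset=3
After 11 (read(2)): returned '2O', offset=5
After 12 (tell()): offset=5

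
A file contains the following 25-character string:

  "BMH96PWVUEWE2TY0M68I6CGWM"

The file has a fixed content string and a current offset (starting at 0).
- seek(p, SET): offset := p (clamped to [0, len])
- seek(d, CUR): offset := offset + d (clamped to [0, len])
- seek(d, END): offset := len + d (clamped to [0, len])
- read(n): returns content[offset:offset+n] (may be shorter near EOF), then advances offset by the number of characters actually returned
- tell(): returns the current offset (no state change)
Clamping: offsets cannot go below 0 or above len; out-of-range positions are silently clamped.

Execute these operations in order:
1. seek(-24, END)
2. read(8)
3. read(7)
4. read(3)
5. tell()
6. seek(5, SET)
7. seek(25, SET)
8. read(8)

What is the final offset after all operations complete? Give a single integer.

Answer: 25

Derivation:
After 1 (seek(-24, END)): offset=1
After 2 (read(8)): returned 'MH96PWVU', offset=9
After 3 (read(7)): returned 'EWE2TY0', offset=16
After 4 (read(3)): returned 'M68', offset=19
After 5 (tell()): offset=19
After 6 (seek(5, SET)): offset=5
After 7 (seek(25, SET)): offset=25
After 8 (read(8)): returned '', offset=25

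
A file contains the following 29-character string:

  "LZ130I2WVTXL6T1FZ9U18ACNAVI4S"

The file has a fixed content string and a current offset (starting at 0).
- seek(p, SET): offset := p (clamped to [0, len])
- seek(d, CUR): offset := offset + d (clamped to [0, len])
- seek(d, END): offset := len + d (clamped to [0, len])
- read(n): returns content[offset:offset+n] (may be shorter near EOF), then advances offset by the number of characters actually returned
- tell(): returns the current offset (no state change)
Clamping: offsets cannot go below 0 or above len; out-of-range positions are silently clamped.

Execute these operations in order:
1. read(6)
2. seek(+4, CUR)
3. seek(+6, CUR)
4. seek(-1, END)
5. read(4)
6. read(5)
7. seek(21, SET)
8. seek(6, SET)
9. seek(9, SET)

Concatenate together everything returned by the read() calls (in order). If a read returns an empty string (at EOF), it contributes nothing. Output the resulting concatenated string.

Answer: LZ130IS

Derivation:
After 1 (read(6)): returned 'LZ130I', offset=6
After 2 (seek(+4, CUR)): offset=10
After 3 (seek(+6, CUR)): offset=16
After 4 (seek(-1, END)): offset=28
After 5 (read(4)): returned 'S', offset=29
After 6 (read(5)): returned '', offset=29
After 7 (seek(21, SET)): offset=21
After 8 (seek(6, SET)): offset=6
After 9 (seek(9, SET)): offset=9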